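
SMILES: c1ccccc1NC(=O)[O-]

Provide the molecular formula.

C7H6NO2-

Heavy atoms from the SMILES: 7 C, 1 N, 2 O.
Implicit hydrogens by atom environment:
  5 × C (aromatic): 1 H each → 5
  1 × C (aromatic): no H
  1 × C: no H
  1 × N: 1 H
  1 × O: no H
  1 × O (charge -1): no H
  Total hydrogens = 6.
Net charge -1.
Molecular formula: C7H6NO2-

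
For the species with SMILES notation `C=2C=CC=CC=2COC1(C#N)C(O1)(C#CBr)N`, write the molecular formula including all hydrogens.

Heavy atoms from the SMILES: 1 Br, 12 C, 2 N, 2 O.
Implicit hydrogens by atom environment:
  5 × C (aromatic): 1 H each → 5
  5 × C: no H
  2 × O: no H
  1 × Br: no H
  1 × C: 2 H
  1 × C (aromatic): no H
  1 × N: 2 H
  1 × N: no H
  Total hydrogens = 9.
Molecular formula: C12H9BrN2O2

C12H9BrN2O2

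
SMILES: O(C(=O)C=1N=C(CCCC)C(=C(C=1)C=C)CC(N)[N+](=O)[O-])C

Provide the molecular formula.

Heavy atoms from the SMILES: 15 C, 3 N, 4 O.
Implicit hydrogens by atom environment:
  5 × C: 2 H each → 10
  4 × C (aromatic): no H
  3 × O: no H
  2 × C: 3 H each → 6
  2 × C: 1 H each → 2
  1 × C (aromatic): 1 H
  1 × C: no H
  1 × N: 2 H
  1 × N (aromatic): no H
  1 × N (charge +1): no H
  1 × O (charge -1): no H
  Total hydrogens = 21.
Molecular formula: C15H21N3O4

C15H21N3O4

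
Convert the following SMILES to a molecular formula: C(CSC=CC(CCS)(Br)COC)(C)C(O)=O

C11H19BrO3S2

Heavy atoms from the SMILES: 1 Br, 11 C, 3 O, 2 S.
Implicit hydrogens by atom environment:
  4 × C: 2 H each → 8
  3 × C: 1 H each → 3
  2 × C: 3 H each → 6
  2 × C: no H
  2 × O: no H
  1 × Br: no H
  1 × O: 1 H
  1 × S: 1 H
  1 × S: no H
  Total hydrogens = 19.
Molecular formula: C11H19BrO3S2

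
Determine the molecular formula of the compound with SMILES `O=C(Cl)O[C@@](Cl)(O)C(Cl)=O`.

Heavy atoms from the SMILES: 3 C, 3 Cl, 4 O.
Implicit hydrogens by atom environment:
  3 × C: no H
  3 × Cl: no H
  3 × O: no H
  1 × O: 1 H
  Total hydrogens = 1.
Molecular formula: C3HCl3O4

C3HCl3O4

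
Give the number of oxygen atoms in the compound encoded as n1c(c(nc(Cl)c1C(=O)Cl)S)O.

2

The symbol for oxygen appears 2 times in the SMILES.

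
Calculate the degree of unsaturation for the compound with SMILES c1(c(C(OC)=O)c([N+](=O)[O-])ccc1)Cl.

Molecular formula from the SMILES: C8H6ClNO4.
DoU = (2C + 2 + N − H − X)/2 = (2·8 + 2 + 1 − 6 − 1)/2 = 12/2 = 6.
(Structurally: 1 ring(s) + 5 π bond(s) = 6.)

6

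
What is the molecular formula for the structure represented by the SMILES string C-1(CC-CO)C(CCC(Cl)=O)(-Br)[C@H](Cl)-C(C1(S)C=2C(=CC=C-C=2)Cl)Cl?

C17H19BrCl4O2S

Heavy atoms from the SMILES: 1 Br, 17 C, 4 Cl, 2 O, 1 S.
Implicit hydrogens by atom environment:
  5 × C: 2 H each → 10
  4 × C (aromatic): 1 H each → 4
  4 × Cl: no H
  3 × C: 1 H each → 3
  3 × C: no H
  2 × C (aromatic): no H
  1 × Br: no H
  1 × O: 1 H
  1 × O: no H
  1 × S: 1 H
  Total hydrogens = 19.
Molecular formula: C17H19BrCl4O2S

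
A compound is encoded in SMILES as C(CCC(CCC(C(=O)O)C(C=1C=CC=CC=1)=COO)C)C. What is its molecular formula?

C18H26O4

Heavy atoms from the SMILES: 18 C, 4 O.
Implicit hydrogens by atom environment:
  5 × C: 2 H each → 10
  5 × C (aromatic): 1 H each → 5
  3 × C: 1 H each → 3
  2 × C: 3 H each → 6
  2 × C: no H
  2 × O: 1 H each → 2
  2 × O: no H
  1 × C (aromatic): no H
  Total hydrogens = 26.
Molecular formula: C18H26O4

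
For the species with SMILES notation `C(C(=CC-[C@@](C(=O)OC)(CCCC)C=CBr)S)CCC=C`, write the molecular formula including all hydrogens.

Heavy atoms from the SMILES: 1 Br, 17 C, 2 O, 1 S.
Implicit hydrogens by atom environment:
  8 × C: 2 H each → 16
  4 × C: 1 H each → 4
  3 × C: no H
  2 × C: 3 H each → 6
  2 × O: no H
  1 × Br: no H
  1 × S: 1 H
  Total hydrogens = 27.
Molecular formula: C17H27BrO2S

C17H27BrO2S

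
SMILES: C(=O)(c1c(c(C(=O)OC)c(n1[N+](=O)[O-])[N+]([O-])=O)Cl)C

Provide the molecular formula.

Heavy atoms from the SMILES: 8 C, 1 Cl, 3 N, 7 O.
Implicit hydrogens by atom environment:
  5 × O: no H
  4 × C (aromatic): no H
  2 × C: 3 H each → 6
  2 × C: no H
  2 × N (charge +1): no H
  2 × O (charge -1): no H
  1 × Cl: no H
  1 × N (aromatic): no H
  Total hydrogens = 6.
Molecular formula: C8H6ClN3O7

C8H6ClN3O7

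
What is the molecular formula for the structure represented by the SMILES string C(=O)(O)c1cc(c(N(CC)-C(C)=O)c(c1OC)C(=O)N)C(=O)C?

Heavy atoms from the SMILES: 15 C, 2 N, 6 O.
Implicit hydrogens by atom environment:
  5 × C (aromatic): no H
  5 × O: no H
  4 × C: 3 H each → 12
  4 × C: no H
  1 × C: 2 H
  1 × C (aromatic): 1 H
  1 × N: 2 H
  1 × N: no H
  1 × O: 1 H
  Total hydrogens = 18.
Molecular formula: C15H18N2O6

C15H18N2O6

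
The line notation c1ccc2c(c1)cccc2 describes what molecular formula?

Heavy atoms from the SMILES: 10 C.
Implicit hydrogens by atom environment:
  8 × C (aromatic): 1 H each → 8
  2 × C (aromatic): no H
  Total hydrogens = 8.
Molecular formula: C10H8

C10H8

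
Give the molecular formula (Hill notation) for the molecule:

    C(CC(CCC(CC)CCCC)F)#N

C12H22FN

Heavy atoms from the SMILES: 12 C, 1 F, 1 N.
Implicit hydrogens by atom environment:
  7 × C: 2 H each → 14
  2 × C: 3 H each → 6
  2 × C: 1 H each → 2
  1 × C: no H
  1 × F: no H
  1 × N: no H
  Total hydrogens = 22.
Molecular formula: C12H22FN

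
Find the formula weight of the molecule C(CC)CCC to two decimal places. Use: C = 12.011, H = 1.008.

Molecular formula: C6H14.
M = 6×12.011 + 14×1.008 = 86.18 g/mol.

86.18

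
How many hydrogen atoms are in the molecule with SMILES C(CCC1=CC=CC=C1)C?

Hydrogens are implicit in SMILES; fill each atom to its normal valence:
  5 × C (aromatic): 1 H each → 5
  3 × C: 2 H each → 6
  1 × C: 3 H
  1 × C (aromatic): no H
  Total hydrogens = 14.

14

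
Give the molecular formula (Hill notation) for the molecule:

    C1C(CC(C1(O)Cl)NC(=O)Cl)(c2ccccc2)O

C12H13Cl2NO3

Heavy atoms from the SMILES: 12 C, 2 Cl, 1 N, 3 O.
Implicit hydrogens by atom environment:
  5 × C (aromatic): 1 H each → 5
  3 × C: no H
  2 × C: 2 H each → 4
  2 × Cl: no H
  2 × O: 1 H each → 2
  1 × C: 1 H
  1 × C (aromatic): no H
  1 × N: 1 H
  1 × O: no H
  Total hydrogens = 13.
Molecular formula: C12H13Cl2NO3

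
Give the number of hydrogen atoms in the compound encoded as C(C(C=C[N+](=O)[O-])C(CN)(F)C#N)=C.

10

Hydrogens are implicit in SMILES; fill each atom to its normal valence:
  4 × C: 1 H each → 4
  2 × C: 2 H each → 4
  2 × C: no H
  1 × F: no H
  1 × N: 2 H
  1 × N: no H
  1 × N (charge +1): no H
  1 × O: no H
  1 × O (charge -1): no H
  Total hydrogens = 10.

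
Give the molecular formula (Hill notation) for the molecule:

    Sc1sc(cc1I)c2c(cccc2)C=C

Heavy atoms from the SMILES: 12 C, 1 I, 2 S.
Implicit hydrogens by atom environment:
  5 × C (aromatic): 1 H each → 5
  5 × C (aromatic): no H
  1 × C: 2 H
  1 × C: 1 H
  1 × I: no H
  1 × S: 1 H
  1 × S (aromatic): no H
  Total hydrogens = 9.
Molecular formula: C12H9IS2

C12H9IS2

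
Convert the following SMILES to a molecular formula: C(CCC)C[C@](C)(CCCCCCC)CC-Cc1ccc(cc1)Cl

C23H39Cl

Heavy atoms from the SMILES: 23 C, 1 Cl.
Implicit hydrogens by atom environment:
  13 × C: 2 H each → 26
  4 × C (aromatic): 1 H each → 4
  3 × C: 3 H each → 9
  2 × C (aromatic): no H
  1 × C: no H
  1 × Cl: no H
  Total hydrogens = 39.
Molecular formula: C23H39Cl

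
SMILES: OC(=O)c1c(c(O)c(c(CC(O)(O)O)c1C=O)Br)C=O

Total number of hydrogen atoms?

9

Hydrogens are implicit in SMILES; fill each atom to its normal valence:
  6 × C (aromatic): no H
  5 × O: 1 H each → 5
  3 × O: no H
  2 × C: 1 H each → 2
  2 × C: no H
  1 × Br: no H
  1 × C: 2 H
  Total hydrogens = 9.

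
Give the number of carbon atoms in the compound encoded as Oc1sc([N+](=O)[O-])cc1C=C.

6

The symbol for carbon appears 6 times in the SMILES. Lowercase c denotes aromatic carbon and counts toward C.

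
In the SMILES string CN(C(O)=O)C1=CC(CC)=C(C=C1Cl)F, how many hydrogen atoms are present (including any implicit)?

Hydrogens are implicit in SMILES; fill each atom to its normal valence:
  4 × C (aromatic): no H
  2 × C: 3 H each → 6
  2 × C (aromatic): 1 H each → 2
  1 × C: 2 H
  1 × C: no H
  1 × Cl: no H
  1 × F: no H
  1 × N: no H
  1 × O: 1 H
  1 × O: no H
  Total hydrogens = 11.

11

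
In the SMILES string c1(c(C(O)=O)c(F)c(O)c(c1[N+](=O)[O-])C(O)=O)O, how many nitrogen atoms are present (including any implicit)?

1

The symbol for nitrogen appears 1 time in the SMILES.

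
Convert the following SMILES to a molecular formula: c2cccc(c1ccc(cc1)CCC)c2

C15H16

Heavy atoms from the SMILES: 15 C.
Implicit hydrogens by atom environment:
  9 × C (aromatic): 1 H each → 9
  3 × C (aromatic): no H
  2 × C: 2 H each → 4
  1 × C: 3 H
  Total hydrogens = 16.
Molecular formula: C15H16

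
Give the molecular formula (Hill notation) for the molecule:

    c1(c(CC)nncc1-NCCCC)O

C10H17N3O

Heavy atoms from the SMILES: 10 C, 3 N, 1 O.
Implicit hydrogens by atom environment:
  4 × C: 2 H each → 8
  3 × C (aromatic): no H
  2 × C: 3 H each → 6
  2 × N (aromatic): no H
  1 × C (aromatic): 1 H
  1 × N: 1 H
  1 × O: 1 H
  Total hydrogens = 17.
Molecular formula: C10H17N3O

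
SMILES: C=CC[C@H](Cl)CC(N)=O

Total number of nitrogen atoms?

1

The symbol for nitrogen appears 1 time in the SMILES.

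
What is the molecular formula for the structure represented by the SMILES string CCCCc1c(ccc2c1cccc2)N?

C14H17N

Heavy atoms from the SMILES: 14 C, 1 N.
Implicit hydrogens by atom environment:
  6 × C (aromatic): 1 H each → 6
  4 × C (aromatic): no H
  3 × C: 2 H each → 6
  1 × C: 3 H
  1 × N: 2 H
  Total hydrogens = 17.
Molecular formula: C14H17N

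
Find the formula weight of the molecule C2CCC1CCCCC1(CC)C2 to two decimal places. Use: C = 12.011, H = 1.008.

Molecular formula: C12H22.
M = 12×12.011 + 22×1.008 = 166.31 g/mol.

166.31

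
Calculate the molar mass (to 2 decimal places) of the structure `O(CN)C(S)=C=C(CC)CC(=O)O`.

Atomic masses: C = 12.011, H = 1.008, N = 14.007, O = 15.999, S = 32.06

Molecular formula: C8H13NO3S.
M = 8×12.011 + 13×1.008 + 1×14.007 + 3×15.999 + 1×32.06 = 203.26 g/mol.

203.26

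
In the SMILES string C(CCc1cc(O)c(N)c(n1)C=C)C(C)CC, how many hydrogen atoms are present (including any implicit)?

Hydrogens are implicit in SMILES; fill each atom to its normal valence:
  5 × C: 2 H each → 10
  4 × C (aromatic): no H
  2 × C: 3 H each → 6
  2 × C: 1 H each → 2
  1 × C (aromatic): 1 H
  1 × N: 2 H
  1 × N (aromatic): no H
  1 × O: 1 H
  Total hydrogens = 22.

22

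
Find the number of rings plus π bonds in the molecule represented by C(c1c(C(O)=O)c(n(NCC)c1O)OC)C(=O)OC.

Molecular formula from the SMILES: C11H16N2O6.
DoU = (2C + 2 + N − H − X)/2 = (2·11 + 2 + 2 − 16 − 0)/2 = 10/2 = 5.
(Structurally: 1 ring(s) + 4 π bond(s) = 5.)

5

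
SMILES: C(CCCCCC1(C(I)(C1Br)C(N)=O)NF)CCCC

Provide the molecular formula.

Heavy atoms from the SMILES: 1 Br, 14 C, 1 F, 1 I, 2 N, 1 O.
Implicit hydrogens by atom environment:
  9 × C: 2 H each → 18
  3 × C: no H
  1 × Br: no H
  1 × C: 3 H
  1 × C: 1 H
  1 × F: no H
  1 × I: no H
  1 × N: 2 H
  1 × N: 1 H
  1 × O: no H
  Total hydrogens = 25.
Molecular formula: C14H25BrFIN2O

C14H25BrFIN2O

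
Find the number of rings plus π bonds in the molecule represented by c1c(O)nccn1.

Molecular formula from the SMILES: C4H4N2O.
DoU = (2C + 2 + N − H − X)/2 = (2·4 + 2 + 2 − 4 − 0)/2 = 8/2 = 4.
(Structurally: 1 ring(s) + 3 π bond(s) = 4.)

4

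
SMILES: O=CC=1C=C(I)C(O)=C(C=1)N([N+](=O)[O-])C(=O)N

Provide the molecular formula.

C8H6IN3O5

Heavy atoms from the SMILES: 8 C, 1 I, 3 N, 5 O.
Implicit hydrogens by atom environment:
  4 × C (aromatic): no H
  3 × O: no H
  2 × C (aromatic): 1 H each → 2
  1 × C: 1 H
  1 × C: no H
  1 × I: no H
  1 × N: 2 H
  1 × N: no H
  1 × N (charge +1): no H
  1 × O: 1 H
  1 × O (charge -1): no H
  Total hydrogens = 6.
Molecular formula: C8H6IN3O5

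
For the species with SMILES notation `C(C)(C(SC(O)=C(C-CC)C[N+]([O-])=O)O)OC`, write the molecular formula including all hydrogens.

Heavy atoms from the SMILES: 10 C, 1 N, 5 O, 1 S.
Implicit hydrogens by atom environment:
  3 × C: 3 H each → 9
  3 × C: 2 H each → 6
  2 × C: 1 H each → 2
  2 × C: no H
  2 × O: 1 H each → 2
  2 × O: no H
  1 × N (charge +1): no H
  1 × O (charge -1): no H
  1 × S: no H
  Total hydrogens = 19.
Molecular formula: C10H19NO5S

C10H19NO5S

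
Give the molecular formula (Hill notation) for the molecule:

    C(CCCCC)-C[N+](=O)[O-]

Heavy atoms from the SMILES: 7 C, 1 N, 2 O.
Implicit hydrogens by atom environment:
  6 × C: 2 H each → 12
  1 × C: 3 H
  1 × N (charge +1): no H
  1 × O: no H
  1 × O (charge -1): no H
  Total hydrogens = 15.
Molecular formula: C7H15NO2

C7H15NO2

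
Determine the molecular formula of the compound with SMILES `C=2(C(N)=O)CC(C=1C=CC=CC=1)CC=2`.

C12H13NO

Heavy atoms from the SMILES: 12 C, 1 N, 1 O.
Implicit hydrogens by atom environment:
  5 × C (aromatic): 1 H each → 5
  2 × C: 2 H each → 4
  2 × C: 1 H each → 2
  2 × C: no H
  1 × C (aromatic): no H
  1 × N: 2 H
  1 × O: no H
  Total hydrogens = 13.
Molecular formula: C12H13NO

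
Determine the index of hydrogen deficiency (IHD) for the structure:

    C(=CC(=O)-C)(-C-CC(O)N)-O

Molecular formula from the SMILES: C7H13NO3.
DoU = (2C + 2 + N − H − X)/2 = (2·7 + 2 + 1 − 13 − 0)/2 = 4/2 = 2.
(Structurally: 0 ring(s) + 2 π bond(s) = 2.)

2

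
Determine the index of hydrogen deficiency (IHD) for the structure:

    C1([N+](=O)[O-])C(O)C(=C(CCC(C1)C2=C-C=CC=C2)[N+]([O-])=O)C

Molecular formula from the SMILES: C15H18N2O5.
DoU = (2C + 2 + N − H − X)/2 = (2·15 + 2 + 2 − 18 − 0)/2 = 16/2 = 8.
(Structurally: 2 ring(s) + 6 π bond(s) = 8.)

8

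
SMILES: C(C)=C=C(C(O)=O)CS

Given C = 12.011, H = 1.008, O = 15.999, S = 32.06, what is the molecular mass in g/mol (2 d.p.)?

144.19

Molecular formula: C6H8O2S.
M = 6×12.011 + 8×1.008 + 2×15.999 + 1×32.06 = 144.19 g/mol.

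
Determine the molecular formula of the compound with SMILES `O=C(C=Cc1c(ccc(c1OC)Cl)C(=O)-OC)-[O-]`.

C12H10ClO5-

Heavy atoms from the SMILES: 12 C, 1 Cl, 5 O.
Implicit hydrogens by atom environment:
  4 × C (aromatic): no H
  4 × O: no H
  2 × C: 3 H each → 6
  2 × C (aromatic): 1 H each → 2
  2 × C: 1 H each → 2
  2 × C: no H
  1 × Cl: no H
  1 × O (charge -1): no H
  Total hydrogens = 10.
Net charge -1.
Molecular formula: C12H10ClO5-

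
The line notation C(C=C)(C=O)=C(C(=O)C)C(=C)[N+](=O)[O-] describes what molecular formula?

C9H9NO4

Heavy atoms from the SMILES: 9 C, 1 N, 4 O.
Implicit hydrogens by atom environment:
  4 × C: no H
  3 × O: no H
  2 × C: 2 H each → 4
  2 × C: 1 H each → 2
  1 × C: 3 H
  1 × N (charge +1): no H
  1 × O (charge -1): no H
  Total hydrogens = 9.
Molecular formula: C9H9NO4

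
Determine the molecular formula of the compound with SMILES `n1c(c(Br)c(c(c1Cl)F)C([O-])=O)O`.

C6HBrClFNO3-

Heavy atoms from the SMILES: 1 Br, 6 C, 1 Cl, 1 F, 1 N, 3 O.
Implicit hydrogens by atom environment:
  5 × C (aromatic): no H
  1 × Br: no H
  1 × C: no H
  1 × Cl: no H
  1 × F: no H
  1 × N (aromatic): no H
  1 × O: 1 H
  1 × O: no H
  1 × O (charge -1): no H
  Total hydrogens = 1.
Net charge -1.
Molecular formula: C6HBrClFNO3-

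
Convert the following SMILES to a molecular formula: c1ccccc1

C6H6

Heavy atoms from the SMILES: 6 C.
Implicit hydrogens by atom environment:
  6 × C (aromatic): 1 H each → 6
  Total hydrogens = 6.
Molecular formula: C6H6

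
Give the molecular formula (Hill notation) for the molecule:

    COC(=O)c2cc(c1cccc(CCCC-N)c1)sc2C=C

C18H21NO2S

Heavy atoms from the SMILES: 18 C, 1 N, 2 O, 1 S.
Implicit hydrogens by atom environment:
  5 × C: 2 H each → 10
  5 × C (aromatic): 1 H each → 5
  5 × C (aromatic): no H
  2 × O: no H
  1 × C: 3 H
  1 × C: 1 H
  1 × C: no H
  1 × N: 2 H
  1 × S (aromatic): no H
  Total hydrogens = 21.
Molecular formula: C18H21NO2S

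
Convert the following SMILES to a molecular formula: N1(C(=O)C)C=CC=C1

C6H7NO

Heavy atoms from the SMILES: 6 C, 1 N, 1 O.
Implicit hydrogens by atom environment:
  4 × C (aromatic): 1 H each → 4
  1 × C: 3 H
  1 × C: no H
  1 × N (aromatic): no H
  1 × O: no H
  Total hydrogens = 7.
Molecular formula: C6H7NO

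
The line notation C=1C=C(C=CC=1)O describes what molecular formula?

C6H6O

Heavy atoms from the SMILES: 6 C, 1 O.
Implicit hydrogens by atom environment:
  5 × C (aromatic): 1 H each → 5
  1 × C (aromatic): no H
  1 × O: 1 H
  Total hydrogens = 6.
Molecular formula: C6H6O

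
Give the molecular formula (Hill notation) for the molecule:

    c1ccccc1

Heavy atoms from the SMILES: 6 C.
Implicit hydrogens by atom environment:
  6 × C (aromatic): 1 H each → 6
  Total hydrogens = 6.
Molecular formula: C6H6

C6H6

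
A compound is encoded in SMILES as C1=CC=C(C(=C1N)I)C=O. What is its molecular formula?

C7H6INO

Heavy atoms from the SMILES: 7 C, 1 I, 1 N, 1 O.
Implicit hydrogens by atom environment:
  3 × C (aromatic): 1 H each → 3
  3 × C (aromatic): no H
  1 × C: 1 H
  1 × I: no H
  1 × N: 2 H
  1 × O: no H
  Total hydrogens = 6.
Molecular formula: C7H6INO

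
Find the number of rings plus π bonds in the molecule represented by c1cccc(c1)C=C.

5

Molecular formula from the SMILES: C8H8.
DoU = (2C + 2 + N − H − X)/2 = (2·8 + 2 + 0 − 8 − 0)/2 = 10/2 = 5.
(Structurally: 1 ring(s) + 4 π bond(s) = 5.)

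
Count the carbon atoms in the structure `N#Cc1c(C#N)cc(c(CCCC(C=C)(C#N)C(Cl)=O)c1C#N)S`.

The symbol for carbon appears 17 times in the SMILES. Lowercase c denotes aromatic carbon and counts toward C.

17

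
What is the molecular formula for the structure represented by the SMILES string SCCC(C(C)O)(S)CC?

Heavy atoms from the SMILES: 7 C, 1 O, 2 S.
Implicit hydrogens by atom environment:
  3 × C: 2 H each → 6
  2 × C: 3 H each → 6
  2 × S: 1 H each → 2
  1 × C: 1 H
  1 × C: no H
  1 × O: 1 H
  Total hydrogens = 16.
Molecular formula: C7H16OS2

C7H16OS2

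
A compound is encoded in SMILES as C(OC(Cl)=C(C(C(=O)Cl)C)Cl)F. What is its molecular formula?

Heavy atoms from the SMILES: 6 C, 3 Cl, 1 F, 2 O.
Implicit hydrogens by atom environment:
  3 × C: no H
  3 × Cl: no H
  2 × O: no H
  1 × C: 3 H
  1 × C: 2 H
  1 × C: 1 H
  1 × F: no H
  Total hydrogens = 6.
Molecular formula: C6H6Cl3FO2

C6H6Cl3FO2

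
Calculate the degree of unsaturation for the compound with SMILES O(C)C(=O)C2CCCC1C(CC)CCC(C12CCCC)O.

3

Molecular formula from the SMILES: C18H32O3.
DoU = (2C + 2 + N − H − X)/2 = (2·18 + 2 + 0 − 32 − 0)/2 = 6/2 = 3.
(Structurally: 2 ring(s) + 1 π bond(s) = 3.)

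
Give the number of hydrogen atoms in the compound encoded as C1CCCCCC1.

14

Hydrogens are implicit in SMILES; fill each atom to its normal valence:
  7 × C: 2 H each → 14
  Total hydrogens = 14.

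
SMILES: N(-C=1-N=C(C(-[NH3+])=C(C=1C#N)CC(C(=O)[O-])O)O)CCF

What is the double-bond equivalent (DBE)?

Molecular formula from the SMILES: C11H13FN4O4.
DoU = (2C + 2 + N − H − X)/2 = (2·11 + 2 + 4 − 13 − 1)/2 = 14/2 = 7.
(Structurally: 1 ring(s) + 6 π bond(s) = 7.)

7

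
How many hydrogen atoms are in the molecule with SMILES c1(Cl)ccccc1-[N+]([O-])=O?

4

Hydrogens are implicit in SMILES; fill each atom to its normal valence:
  4 × C (aromatic): 1 H each → 4
  2 × C (aromatic): no H
  1 × Cl: no H
  1 × N (charge +1): no H
  1 × O: no H
  1 × O (charge -1): no H
  Total hydrogens = 4.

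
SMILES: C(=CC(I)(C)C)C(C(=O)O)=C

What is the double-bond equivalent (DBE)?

3

Molecular formula from the SMILES: C8H11IO2.
DoU = (2C + 2 + N − H − X)/2 = (2·8 + 2 + 0 − 11 − 1)/2 = 6/2 = 3.
(Structurally: 0 ring(s) + 3 π bond(s) = 3.)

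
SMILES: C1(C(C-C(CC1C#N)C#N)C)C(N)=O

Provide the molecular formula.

C10H13N3O

Heavy atoms from the SMILES: 10 C, 3 N, 1 O.
Implicit hydrogens by atom environment:
  4 × C: 1 H each → 4
  3 × C: no H
  2 × C: 2 H each → 4
  2 × N: no H
  1 × C: 3 H
  1 × N: 2 H
  1 × O: no H
  Total hydrogens = 13.
Molecular formula: C10H13N3O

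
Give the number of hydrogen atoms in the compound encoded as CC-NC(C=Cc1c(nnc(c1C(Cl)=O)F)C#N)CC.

Hydrogens are implicit in SMILES; fill each atom to its normal valence:
  4 × C (aromatic): no H
  3 × C: 1 H each → 3
  2 × C: 3 H each → 6
  2 × C: 2 H each → 4
  2 × C: no H
  2 × N (aromatic): no H
  1 × Cl: no H
  1 × F: no H
  1 × N: 1 H
  1 × N: no H
  1 × O: no H
  Total hydrogens = 14.

14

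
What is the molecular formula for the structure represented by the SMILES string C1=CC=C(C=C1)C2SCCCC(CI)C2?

C13H17IS

Heavy atoms from the SMILES: 13 C, 1 I, 1 S.
Implicit hydrogens by atom environment:
  5 × C: 2 H each → 10
  5 × C (aromatic): 1 H each → 5
  2 × C: 1 H each → 2
  1 × C (aromatic): no H
  1 × I: no H
  1 × S: no H
  Total hydrogens = 17.
Molecular formula: C13H17IS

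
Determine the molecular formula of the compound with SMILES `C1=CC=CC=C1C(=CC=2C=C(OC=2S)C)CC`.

C15H16OS

Heavy atoms from the SMILES: 15 C, 1 O, 1 S.
Implicit hydrogens by atom environment:
  6 × C (aromatic): 1 H each → 6
  4 × C (aromatic): no H
  2 × C: 3 H each → 6
  1 × C: 2 H
  1 × C: 1 H
  1 × C: no H
  1 × O (aromatic): no H
  1 × S: 1 H
  Total hydrogens = 16.
Molecular formula: C15H16OS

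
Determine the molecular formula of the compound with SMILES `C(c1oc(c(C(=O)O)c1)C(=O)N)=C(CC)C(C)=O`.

C12H13NO5

Heavy atoms from the SMILES: 12 C, 1 N, 5 O.
Implicit hydrogens by atom environment:
  4 × C: no H
  3 × C (aromatic): no H
  3 × O: no H
  2 × C: 3 H each → 6
  1 × C: 2 H
  1 × C (aromatic): 1 H
  1 × C: 1 H
  1 × N: 2 H
  1 × O: 1 H
  1 × O (aromatic): no H
  Total hydrogens = 13.
Molecular formula: C12H13NO5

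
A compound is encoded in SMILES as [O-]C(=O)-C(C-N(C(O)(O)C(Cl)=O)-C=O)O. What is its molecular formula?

Heavy atoms from the SMILES: 6 C, 1 Cl, 1 N, 7 O.
Implicit hydrogens by atom environment:
  3 × C: no H
  3 × O: 1 H each → 3
  3 × O: no H
  2 × C: 1 H each → 2
  1 × C: 2 H
  1 × Cl: no H
  1 × N: no H
  1 × O (charge -1): no H
  Total hydrogens = 7.
Net charge -1.
Molecular formula: C6H7ClNO7-

C6H7ClNO7-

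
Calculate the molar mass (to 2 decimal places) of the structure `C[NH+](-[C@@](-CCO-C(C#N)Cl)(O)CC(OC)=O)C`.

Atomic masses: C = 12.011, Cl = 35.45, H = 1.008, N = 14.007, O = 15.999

Molecular formula: C10H18ClN2O4+.
M = 10×12.011 + 1×35.45 + 18×1.008 + 2×14.007 + 4×15.999 = 265.71 g/mol.

265.71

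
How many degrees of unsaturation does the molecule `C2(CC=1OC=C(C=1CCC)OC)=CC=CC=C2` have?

Molecular formula from the SMILES: C15H18O2.
DoU = (2C + 2 + N − H − X)/2 = (2·15 + 2 + 0 − 18 − 0)/2 = 14/2 = 7.
(Structurally: 2 ring(s) + 5 π bond(s) = 7.)

7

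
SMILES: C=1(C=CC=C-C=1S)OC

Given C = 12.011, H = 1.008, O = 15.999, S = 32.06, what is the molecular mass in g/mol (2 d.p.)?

140.20

Molecular formula: C7H8OS.
M = 7×12.011 + 8×1.008 + 1×15.999 + 1×32.06 = 140.20 g/mol.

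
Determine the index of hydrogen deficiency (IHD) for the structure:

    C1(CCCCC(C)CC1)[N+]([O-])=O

2

Molecular formula from the SMILES: C9H17NO2.
DoU = (2C + 2 + N − H − X)/2 = (2·9 + 2 + 1 − 17 − 0)/2 = 4/2 = 2.
(Structurally: 1 ring(s) + 1 π bond(s) = 2.)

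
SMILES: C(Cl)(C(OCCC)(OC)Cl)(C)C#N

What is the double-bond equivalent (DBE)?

2

Molecular formula from the SMILES: C8H13Cl2NO2.
DoU = (2C + 2 + N − H − X)/2 = (2·8 + 2 + 1 − 13 − 2)/2 = 4/2 = 2.
(Structurally: 0 ring(s) + 2 π bond(s) = 2.)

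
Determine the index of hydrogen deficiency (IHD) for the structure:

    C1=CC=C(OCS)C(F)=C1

4

Molecular formula from the SMILES: C7H7FOS.
DoU = (2C + 2 + N − H − X)/2 = (2·7 + 2 + 0 − 7 − 1)/2 = 8/2 = 4.
(Structurally: 1 ring(s) + 3 π bond(s) = 4.)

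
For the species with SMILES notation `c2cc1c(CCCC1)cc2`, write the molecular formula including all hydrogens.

C10H12

Heavy atoms from the SMILES: 10 C.
Implicit hydrogens by atom environment:
  4 × C: 2 H each → 8
  4 × C (aromatic): 1 H each → 4
  2 × C (aromatic): no H
  Total hydrogens = 12.
Molecular formula: C10H12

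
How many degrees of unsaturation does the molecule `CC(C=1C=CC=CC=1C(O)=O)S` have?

Molecular formula from the SMILES: C9H10O2S.
DoU = (2C + 2 + N − H − X)/2 = (2·9 + 2 + 0 − 10 − 0)/2 = 10/2 = 5.
(Structurally: 1 ring(s) + 4 π bond(s) = 5.)

5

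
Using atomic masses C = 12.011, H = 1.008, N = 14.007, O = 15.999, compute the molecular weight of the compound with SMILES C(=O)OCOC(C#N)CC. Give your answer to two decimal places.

143.14

Molecular formula: C6H9NO3.
M = 6×12.011 + 9×1.008 + 1×14.007 + 3×15.999 = 143.14 g/mol.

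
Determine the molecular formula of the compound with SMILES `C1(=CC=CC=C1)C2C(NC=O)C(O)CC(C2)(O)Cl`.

Heavy atoms from the SMILES: 13 C, 1 Cl, 1 N, 3 O.
Implicit hydrogens by atom environment:
  5 × C (aromatic): 1 H each → 5
  4 × C: 1 H each → 4
  2 × C: 2 H each → 4
  2 × O: 1 H each → 2
  1 × C: no H
  1 × C (aromatic): no H
  1 × Cl: no H
  1 × N: 1 H
  1 × O: no H
  Total hydrogens = 16.
Molecular formula: C13H16ClNO3

C13H16ClNO3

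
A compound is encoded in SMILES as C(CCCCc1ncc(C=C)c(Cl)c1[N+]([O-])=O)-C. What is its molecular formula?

C13H17ClN2O2

Heavy atoms from the SMILES: 13 C, 1 Cl, 2 N, 2 O.
Implicit hydrogens by atom environment:
  6 × C: 2 H each → 12
  4 × C (aromatic): no H
  1 × C: 3 H
  1 × C (aromatic): 1 H
  1 × C: 1 H
  1 × Cl: no H
  1 × N (aromatic): no H
  1 × N (charge +1): no H
  1 × O: no H
  1 × O (charge -1): no H
  Total hydrogens = 17.
Molecular formula: C13H17ClN2O2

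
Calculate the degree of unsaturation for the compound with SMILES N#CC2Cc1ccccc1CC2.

7

Molecular formula from the SMILES: C11H11N.
DoU = (2C + 2 + N − H − X)/2 = (2·11 + 2 + 1 − 11 − 0)/2 = 14/2 = 7.
(Structurally: 2 ring(s) + 5 π bond(s) = 7.)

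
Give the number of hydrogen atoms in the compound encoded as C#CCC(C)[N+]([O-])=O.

Hydrogens are implicit in SMILES; fill each atom to its normal valence:
  2 × C: 1 H each → 2
  1 × C: 3 H
  1 × C: 2 H
  1 × C: no H
  1 × N (charge +1): no H
  1 × O: no H
  1 × O (charge -1): no H
  Total hydrogens = 7.

7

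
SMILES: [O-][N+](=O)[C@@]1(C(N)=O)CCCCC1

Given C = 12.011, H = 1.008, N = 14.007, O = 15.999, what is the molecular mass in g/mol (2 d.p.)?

172.18

Molecular formula: C7H12N2O3.
M = 7×12.011 + 12×1.008 + 2×14.007 + 3×15.999 = 172.18 g/mol.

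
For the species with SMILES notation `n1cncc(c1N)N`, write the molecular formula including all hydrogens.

C4H6N4

Heavy atoms from the SMILES: 4 C, 4 N.
Implicit hydrogens by atom environment:
  2 × C (aromatic): 1 H each → 2
  2 × C (aromatic): no H
  2 × N: 2 H each → 4
  2 × N (aromatic): no H
  Total hydrogens = 6.
Molecular formula: C4H6N4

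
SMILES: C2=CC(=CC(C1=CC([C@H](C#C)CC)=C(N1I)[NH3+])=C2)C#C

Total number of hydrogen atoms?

Hydrogens are implicit in SMILES; fill each atom to its normal valence:
  5 × C (aromatic): 1 H each → 5
  5 × C (aromatic): no H
  3 × C: 1 H each → 3
  2 × C: no H
  1 × C: 3 H
  1 × C: 2 H
  1 × I: no H
  1 × N (charge +1): 3 H
  1 × N (aromatic): no H
  Total hydrogens = 16.

16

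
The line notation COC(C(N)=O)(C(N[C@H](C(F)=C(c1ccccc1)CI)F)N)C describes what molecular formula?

Heavy atoms from the SMILES: 15 C, 2 F, 1 I, 3 N, 2 O.
Implicit hydrogens by atom environment:
  5 × C (aromatic): 1 H each → 5
  4 × C: no H
  2 × C: 3 H each → 6
  2 × C: 1 H each → 2
  2 × F: no H
  2 × N: 2 H each → 4
  2 × O: no H
  1 × C: 2 H
  1 × C (aromatic): no H
  1 × I: no H
  1 × N: 1 H
  Total hydrogens = 20.
Molecular formula: C15H20F2IN3O2

C15H20F2IN3O2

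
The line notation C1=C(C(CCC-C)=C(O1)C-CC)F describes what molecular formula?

C11H17FO

Heavy atoms from the SMILES: 11 C, 1 F, 1 O.
Implicit hydrogens by atom environment:
  5 × C: 2 H each → 10
  3 × C (aromatic): no H
  2 × C: 3 H each → 6
  1 × C (aromatic): 1 H
  1 × F: no H
  1 × O (aromatic): no H
  Total hydrogens = 17.
Molecular formula: C11H17FO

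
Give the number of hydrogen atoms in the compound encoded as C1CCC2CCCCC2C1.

18

Hydrogens are implicit in SMILES; fill each atom to its normal valence:
  8 × C: 2 H each → 16
  2 × C: 1 H each → 2
  Total hydrogens = 18.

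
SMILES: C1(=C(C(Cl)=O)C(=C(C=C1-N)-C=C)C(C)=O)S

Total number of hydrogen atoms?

10

Hydrogens are implicit in SMILES; fill each atom to its normal valence:
  5 × C (aromatic): no H
  2 × C: no H
  2 × O: no H
  1 × C: 3 H
  1 × C: 2 H
  1 × C (aromatic): 1 H
  1 × C: 1 H
  1 × Cl: no H
  1 × N: 2 H
  1 × S: 1 H
  Total hydrogens = 10.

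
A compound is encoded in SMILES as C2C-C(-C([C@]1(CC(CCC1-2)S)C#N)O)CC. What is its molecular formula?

C13H21NOS

Heavy atoms from the SMILES: 13 C, 1 N, 1 O, 1 S.
Implicit hydrogens by atom environment:
  6 × C: 2 H each → 12
  4 × C: 1 H each → 4
  2 × C: no H
  1 × C: 3 H
  1 × N: no H
  1 × O: 1 H
  1 × S: 1 H
  Total hydrogens = 21.
Molecular formula: C13H21NOS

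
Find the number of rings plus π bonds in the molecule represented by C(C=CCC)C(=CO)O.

2

Molecular formula from the SMILES: C7H12O2.
DoU = (2C + 2 + N − H − X)/2 = (2·7 + 2 + 0 − 12 − 0)/2 = 4/2 = 2.
(Structurally: 0 ring(s) + 2 π bond(s) = 2.)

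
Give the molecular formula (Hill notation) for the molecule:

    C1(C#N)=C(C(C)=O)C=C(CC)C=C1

Heavy atoms from the SMILES: 11 C, 1 N, 1 O.
Implicit hydrogens by atom environment:
  3 × C (aromatic): 1 H each → 3
  3 × C (aromatic): no H
  2 × C: 3 H each → 6
  2 × C: no H
  1 × C: 2 H
  1 × N: no H
  1 × O: no H
  Total hydrogens = 11.
Molecular formula: C11H11NO

C11H11NO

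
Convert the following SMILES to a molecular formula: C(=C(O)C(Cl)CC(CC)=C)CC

Heavy atoms from the SMILES: 10 C, 1 Cl, 1 O.
Implicit hydrogens by atom environment:
  4 × C: 2 H each → 8
  2 × C: 3 H each → 6
  2 × C: 1 H each → 2
  2 × C: no H
  1 × Cl: no H
  1 × O: 1 H
  Total hydrogens = 17.
Molecular formula: C10H17ClO

C10H17ClO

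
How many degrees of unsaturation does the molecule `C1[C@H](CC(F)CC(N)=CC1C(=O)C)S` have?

3

Molecular formula from the SMILES: C10H16FNOS.
DoU = (2C + 2 + N − H − X)/2 = (2·10 + 2 + 1 − 16 − 1)/2 = 6/2 = 3.
(Structurally: 1 ring(s) + 2 π bond(s) = 3.)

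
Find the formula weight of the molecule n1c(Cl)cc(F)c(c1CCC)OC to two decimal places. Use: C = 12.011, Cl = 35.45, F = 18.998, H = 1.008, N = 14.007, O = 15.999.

Molecular formula: C9H11ClFNO.
M = 9×12.011 + 1×35.45 + 1×18.998 + 11×1.008 + 1×14.007 + 1×15.999 = 203.64 g/mol.

203.64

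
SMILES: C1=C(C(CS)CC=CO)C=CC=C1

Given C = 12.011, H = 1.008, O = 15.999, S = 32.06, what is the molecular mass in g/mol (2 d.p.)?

194.29

Molecular formula: C11H14OS.
M = 11×12.011 + 14×1.008 + 1×15.999 + 1×32.06 = 194.29 g/mol.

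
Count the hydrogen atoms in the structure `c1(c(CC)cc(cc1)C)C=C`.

Hydrogens are implicit in SMILES; fill each atom to its normal valence:
  3 × C (aromatic): 1 H each → 3
  3 × C (aromatic): no H
  2 × C: 3 H each → 6
  2 × C: 2 H each → 4
  1 × C: 1 H
  Total hydrogens = 14.

14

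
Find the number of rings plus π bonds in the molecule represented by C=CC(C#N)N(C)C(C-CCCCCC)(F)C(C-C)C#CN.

5

Molecular formula from the SMILES: C18H30FN3.
DoU = (2C + 2 + N − H − X)/2 = (2·18 + 2 + 3 − 30 − 1)/2 = 10/2 = 5.
(Structurally: 0 ring(s) + 5 π bond(s) = 5.)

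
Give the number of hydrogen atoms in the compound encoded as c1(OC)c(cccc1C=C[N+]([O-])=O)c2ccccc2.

Hydrogens are implicit in SMILES; fill each atom to its normal valence:
  8 × C (aromatic): 1 H each → 8
  4 × C (aromatic): no H
  2 × C: 1 H each → 2
  2 × O: no H
  1 × C: 3 H
  1 × N (charge +1): no H
  1 × O (charge -1): no H
  Total hydrogens = 13.

13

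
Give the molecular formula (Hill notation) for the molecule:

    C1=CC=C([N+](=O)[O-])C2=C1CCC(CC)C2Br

Heavy atoms from the SMILES: 1 Br, 12 C, 1 N, 2 O.
Implicit hydrogens by atom environment:
  3 × C: 2 H each → 6
  3 × C (aromatic): 1 H each → 3
  3 × C (aromatic): no H
  2 × C: 1 H each → 2
  1 × Br: no H
  1 × C: 3 H
  1 × N (charge +1): no H
  1 × O: no H
  1 × O (charge -1): no H
  Total hydrogens = 14.
Molecular formula: C12H14BrNO2

C12H14BrNO2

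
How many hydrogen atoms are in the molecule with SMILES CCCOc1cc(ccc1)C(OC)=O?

Hydrogens are implicit in SMILES; fill each atom to its normal valence:
  4 × C (aromatic): 1 H each → 4
  3 × O: no H
  2 × C: 3 H each → 6
  2 × C: 2 H each → 4
  2 × C (aromatic): no H
  1 × C: no H
  Total hydrogens = 14.

14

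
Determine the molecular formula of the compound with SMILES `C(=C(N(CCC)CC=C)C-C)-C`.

C11H21N

Heavy atoms from the SMILES: 11 C, 1 N.
Implicit hydrogens by atom environment:
  5 × C: 2 H each → 10
  3 × C: 3 H each → 9
  2 × C: 1 H each → 2
  1 × C: no H
  1 × N: no H
  Total hydrogens = 21.
Molecular formula: C11H21N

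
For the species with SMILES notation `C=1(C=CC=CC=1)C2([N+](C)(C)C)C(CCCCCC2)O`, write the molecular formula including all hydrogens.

Heavy atoms from the SMILES: 17 C, 1 N, 1 O.
Implicit hydrogens by atom environment:
  6 × C: 2 H each → 12
  5 × C (aromatic): 1 H each → 5
  3 × C: 3 H each → 9
  1 × C: 1 H
  1 × C: no H
  1 × C (aromatic): no H
  1 × N (charge +1): no H
  1 × O: 1 H
  Total hydrogens = 28.
Net charge +1.
Molecular formula: C17H28NO+

C17H28NO+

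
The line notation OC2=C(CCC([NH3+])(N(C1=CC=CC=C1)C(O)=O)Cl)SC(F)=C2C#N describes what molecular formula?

Heavy atoms from the SMILES: 15 C, 1 Cl, 1 F, 3 N, 3 O, 1 S.
Implicit hydrogens by atom environment:
  5 × C (aromatic): 1 H each → 5
  5 × C (aromatic): no H
  3 × C: no H
  2 × C: 2 H each → 4
  2 × N: no H
  2 × O: 1 H each → 2
  1 × Cl: no H
  1 × F: no H
  1 × N (charge +1): 3 H
  1 × O: no H
  1 × S (aromatic): no H
  Total hydrogens = 14.
Net charge +1.
Molecular formula: C15H14ClFN3O3S+

C15H14ClFN3O3S+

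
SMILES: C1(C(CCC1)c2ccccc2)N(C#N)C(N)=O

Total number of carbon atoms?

The symbol for carbon appears 13 times in the SMILES. Lowercase c denotes aromatic carbon and counts toward C.

13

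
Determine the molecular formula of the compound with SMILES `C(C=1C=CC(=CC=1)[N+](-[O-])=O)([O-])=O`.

Heavy atoms from the SMILES: 7 C, 1 N, 4 O.
Implicit hydrogens by atom environment:
  4 × C (aromatic): 1 H each → 4
  2 × C (aromatic): no H
  2 × O: no H
  2 × O (charge -1): no H
  1 × C: no H
  1 × N (charge +1): no H
  Total hydrogens = 4.
Net charge -1.
Molecular formula: C7H4NO4-

C7H4NO4-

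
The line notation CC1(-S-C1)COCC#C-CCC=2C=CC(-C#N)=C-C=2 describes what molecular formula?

C16H17NOS

Heavy atoms from the SMILES: 16 C, 1 N, 1 O, 1 S.
Implicit hydrogens by atom environment:
  5 × C: 2 H each → 10
  4 × C (aromatic): 1 H each → 4
  4 × C: no H
  2 × C (aromatic): no H
  1 × C: 3 H
  1 × N: no H
  1 × O: no H
  1 × S: no H
  Total hydrogens = 17.
Molecular formula: C16H17NOS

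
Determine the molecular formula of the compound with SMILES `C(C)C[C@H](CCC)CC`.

C9H20

Heavy atoms from the SMILES: 9 C.
Implicit hydrogens by atom environment:
  5 × C: 2 H each → 10
  3 × C: 3 H each → 9
  1 × C: 1 H
  Total hydrogens = 20.
Molecular formula: C9H20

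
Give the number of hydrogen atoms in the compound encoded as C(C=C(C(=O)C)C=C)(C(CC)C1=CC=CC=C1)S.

20

Hydrogens are implicit in SMILES; fill each atom to its normal valence:
  5 × C (aromatic): 1 H each → 5
  4 × C: 1 H each → 4
  2 × C: 3 H each → 6
  2 × C: 2 H each → 4
  2 × C: no H
  1 × C (aromatic): no H
  1 × O: no H
  1 × S: 1 H
  Total hydrogens = 20.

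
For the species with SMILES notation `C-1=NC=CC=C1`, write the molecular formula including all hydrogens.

Heavy atoms from the SMILES: 5 C, 1 N.
Implicit hydrogens by atom environment:
  5 × C (aromatic): 1 H each → 5
  1 × N (aromatic): no H
  Total hydrogens = 5.
Molecular formula: C5H5N

C5H5N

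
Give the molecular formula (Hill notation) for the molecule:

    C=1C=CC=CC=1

Heavy atoms from the SMILES: 6 C.
Implicit hydrogens by atom environment:
  6 × C (aromatic): 1 H each → 6
  Total hydrogens = 6.
Molecular formula: C6H6

C6H6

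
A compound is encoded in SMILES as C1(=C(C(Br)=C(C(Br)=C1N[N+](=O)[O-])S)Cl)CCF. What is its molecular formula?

C8H6Br2ClFN2O2S

Heavy atoms from the SMILES: 2 Br, 8 C, 1 Cl, 1 F, 2 N, 2 O, 1 S.
Implicit hydrogens by atom environment:
  6 × C (aromatic): no H
  2 × Br: no H
  2 × C: 2 H each → 4
  1 × Cl: no H
  1 × F: no H
  1 × N: 1 H
  1 × N (charge +1): no H
  1 × O: no H
  1 × O (charge -1): no H
  1 × S: 1 H
  Total hydrogens = 6.
Molecular formula: C8H6Br2ClFN2O2S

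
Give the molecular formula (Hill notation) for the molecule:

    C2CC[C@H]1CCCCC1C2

C10H18

Heavy atoms from the SMILES: 10 C.
Implicit hydrogens by atom environment:
  8 × C: 2 H each → 16
  2 × C: 1 H each → 2
  Total hydrogens = 18.
Molecular formula: C10H18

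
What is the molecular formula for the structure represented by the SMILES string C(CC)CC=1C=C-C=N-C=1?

C9H13N

Heavy atoms from the SMILES: 9 C, 1 N.
Implicit hydrogens by atom environment:
  4 × C (aromatic): 1 H each → 4
  3 × C: 2 H each → 6
  1 × C: 3 H
  1 × C (aromatic): no H
  1 × N (aromatic): no H
  Total hydrogens = 13.
Molecular formula: C9H13N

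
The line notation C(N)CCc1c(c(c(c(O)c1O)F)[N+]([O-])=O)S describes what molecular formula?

C9H11FN2O4S

Heavy atoms from the SMILES: 9 C, 1 F, 2 N, 4 O, 1 S.
Implicit hydrogens by atom environment:
  6 × C (aromatic): no H
  3 × C: 2 H each → 6
  2 × O: 1 H each → 2
  1 × F: no H
  1 × N: 2 H
  1 × N (charge +1): no H
  1 × O: no H
  1 × O (charge -1): no H
  1 × S: 1 H
  Total hydrogens = 11.
Molecular formula: C9H11FN2O4S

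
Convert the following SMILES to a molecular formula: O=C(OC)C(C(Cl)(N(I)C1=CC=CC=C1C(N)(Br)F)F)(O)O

Heavy atoms from the SMILES: 1 Br, 11 C, 1 Cl, 2 F, 1 I, 2 N, 4 O.
Implicit hydrogens by atom environment:
  4 × C (aromatic): 1 H each → 4
  4 × C: no H
  2 × C (aromatic): no H
  2 × F: no H
  2 × O: 1 H each → 2
  2 × O: no H
  1 × Br: no H
  1 × C: 3 H
  1 × Cl: no H
  1 × I: no H
  1 × N: 2 H
  1 × N: no H
  Total hydrogens = 11.
Molecular formula: C11H11BrClF2IN2O4

C11H11BrClF2IN2O4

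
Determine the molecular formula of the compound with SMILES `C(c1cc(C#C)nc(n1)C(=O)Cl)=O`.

Heavy atoms from the SMILES: 8 C, 1 Cl, 2 N, 2 O.
Implicit hydrogens by atom environment:
  3 × C (aromatic): no H
  2 × C: 1 H each → 2
  2 × C: no H
  2 × N (aromatic): no H
  2 × O: no H
  1 × C (aromatic): 1 H
  1 × Cl: no H
  Total hydrogens = 3.
Molecular formula: C8H3ClN2O2

C8H3ClN2O2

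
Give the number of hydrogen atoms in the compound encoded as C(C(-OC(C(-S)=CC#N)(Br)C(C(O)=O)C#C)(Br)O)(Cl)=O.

6

Hydrogens are implicit in SMILES; fill each atom to its normal valence:
  7 × C: no H
  3 × C: 1 H each → 3
  3 × O: no H
  2 × Br: no H
  2 × O: 1 H each → 2
  1 × Cl: no H
  1 × N: no H
  1 × S: 1 H
  Total hydrogens = 6.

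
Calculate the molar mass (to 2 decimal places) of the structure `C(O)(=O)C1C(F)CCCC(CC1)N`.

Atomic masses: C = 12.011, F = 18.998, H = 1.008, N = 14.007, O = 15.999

189.23

Molecular formula: C9H16FNO2.
M = 9×12.011 + 1×18.998 + 16×1.008 + 1×14.007 + 2×15.999 = 189.23 g/mol.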